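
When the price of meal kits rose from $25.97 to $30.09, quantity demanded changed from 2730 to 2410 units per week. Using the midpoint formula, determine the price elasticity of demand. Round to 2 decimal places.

-0.85

%Δq = (2410 − 2730)/[(2730 + 2410)/2] = -320/2570 ≈ -0.1245.
%ΔP = (30.09 − 25.97)/[(25.97 + 30.09)/2] = 4.12/28.03 ≈ 0.1470.
Arc elasticity E = %Δq/%ΔP ≈ -0.1245/0.1470 ≈ -0.85.
|E| < 1: demand is inelastic over this range.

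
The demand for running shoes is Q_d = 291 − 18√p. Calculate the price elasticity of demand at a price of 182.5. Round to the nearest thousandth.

-2.542

At p = 182.5, Q_d = 47.8334.
dQ_d/dp = −18/(2√p) = −18/(2·13.5093).
Point elasticity E = (dQ_d/dp)·(p/Q_d) = -0.6662 × 182.5/47.8334 ≈ -2.542.
|E| > 1, so demand is elastic at this price.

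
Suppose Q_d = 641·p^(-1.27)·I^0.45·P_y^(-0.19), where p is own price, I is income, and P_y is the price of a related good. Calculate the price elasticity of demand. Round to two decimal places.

-1.27

For a Cobb–Douglas (constant-elasticity) form Q_d = A·p^α·…, the elasticity with respect to p equals the exponent α at every point.
Here the exponent on p is -1.27, so the price elasticity of demand is -1.27.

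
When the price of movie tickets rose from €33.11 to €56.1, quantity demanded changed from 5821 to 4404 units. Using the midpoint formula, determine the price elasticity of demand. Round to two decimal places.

%Δq = (4404 − 5821)/[(5821 + 4404)/2] = -1417/5112.5 ≈ -0.2772.
%Δp = (56.1 − 33.11)/[(33.11 + 56.1)/2] = 22.99/44.605 ≈ 0.5154.
Arc elasticity E = %Δq/%Δp ≈ -0.2772/0.5154 ≈ -0.54.
|E| < 1: demand is inelastic over this range.

-0.54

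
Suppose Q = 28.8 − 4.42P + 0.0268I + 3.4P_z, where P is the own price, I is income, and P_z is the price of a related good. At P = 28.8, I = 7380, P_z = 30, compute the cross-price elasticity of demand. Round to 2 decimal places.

0.51

Q = 28.8 − 4.42(28.8) + 0.0268(7380) + 3.4(30) = 28.8 − 127.296 + 197.784 + 102 = 201.288.
∂Q/∂P_z = +3.4, so E_xy = 3.4·(30/201.288) ≈ 0.51.
E_xy > 0: the goods are substitutes.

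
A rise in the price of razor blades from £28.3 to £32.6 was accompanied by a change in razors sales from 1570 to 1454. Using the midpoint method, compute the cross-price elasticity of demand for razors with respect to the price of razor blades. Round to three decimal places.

%ΔQ_x = (1454 − 1570)/[(1570+1454)/2] = -116/1512 ≈ -0.0767.
%ΔP_y = (32.6 − 28.3)/[(28.3+32.6)/2] ≈ 0.1412.
E_xy = -0.0767/0.1412 ≈ -0.543.
E_xy < 0, so razors and razor blades are complements.

-0.543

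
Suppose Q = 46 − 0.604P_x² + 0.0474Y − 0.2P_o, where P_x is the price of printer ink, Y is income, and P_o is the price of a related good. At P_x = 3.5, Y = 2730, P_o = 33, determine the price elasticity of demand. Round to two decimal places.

-0.09

Evaluating quantity at (P_x, Y, P_o) gives Q = 46 − 0.604(3.5)² + 0.0474(2730) − 0.2(33) = 46 − 7.399 + 129.402 − 6.6 = 161.403.
∂Q/∂P_x = −2·0.604·P_x = -4.228, so E_p = -4.228·(3.5/161.403) ≈ -0.09.
|E_p| < 1: demand is inelastic.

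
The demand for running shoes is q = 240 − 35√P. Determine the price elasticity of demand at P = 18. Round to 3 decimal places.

-0.811

At P = 18, q = 91.5076.
dq/dP = −35/(2√P) = −35/(2·4.2426).
Point elasticity E = (dq/dP)·(P/q) = -4.1248 × 18/91.5076 ≈ -0.811.
|E| < 1, so demand is inelastic at this price.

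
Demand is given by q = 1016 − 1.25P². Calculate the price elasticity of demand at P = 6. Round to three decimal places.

At P = 6, q = 971.
dq/dP = −2·1.25·P = −15.
Point elasticity E = (dq/dP)·(P/q) = -15 × 6/971 ≈ -0.093.
|E| < 1, so demand is inelastic at this price.

-0.093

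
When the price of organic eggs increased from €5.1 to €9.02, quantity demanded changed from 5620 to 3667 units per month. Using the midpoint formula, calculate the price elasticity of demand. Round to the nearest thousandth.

%Δq = (3667 − 5620)/[(5620 + 3667)/2] = -1953/4643.5 ≈ -0.4206.
%ΔP = (9.02 − 5.1)/[(5.1 + 9.02)/2] = 3.92/7.06 ≈ 0.5552.
Arc elasticity E = %Δq/%ΔP ≈ -0.4206/0.5552 ≈ -0.757.
|E| < 1: demand is inelastic over this range.

-0.757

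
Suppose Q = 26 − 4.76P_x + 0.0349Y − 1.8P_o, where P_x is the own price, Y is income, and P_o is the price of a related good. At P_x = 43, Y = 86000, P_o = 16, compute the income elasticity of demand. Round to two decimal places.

1.07

At the given point, Q = 26 − 4.76(43) + 0.0349(86000) − 1.8(16) = 26 − 204.68 + 3001.4 − 28.8 = 2793.92.
∂Q/∂Y = +0.0349, so E_I = 0.0349·(86000/2793.92) ≈ 1.07.
E_I > 1: normal good (luxury).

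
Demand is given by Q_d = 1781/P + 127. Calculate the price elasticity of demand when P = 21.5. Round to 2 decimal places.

At P = 21.5, Q_d = 209.8372.
dQ_d/dP = −1781/P² = −3.8529.
Point elasticity E = (dQ_d/dP)·(P/Q_d) = -3.8529 × 21.5/209.8372 ≈ -0.39.
|E| < 1, so demand is inelastic at this price.

-0.39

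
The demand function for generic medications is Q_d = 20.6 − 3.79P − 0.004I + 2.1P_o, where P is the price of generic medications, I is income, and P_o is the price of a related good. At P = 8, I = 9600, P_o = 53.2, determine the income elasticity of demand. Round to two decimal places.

Substituting, Q_d = 20.6 − 3.79(8) − 0.004(9600) + 2.1(53.2) = 20.6 − 30.32 − 38.4 + 111.72 = 63.6.
∂Q_d/∂I = −0.004, so E_I = -0.004·(9600/63.6) ≈ -0.60.
E_I < 0: inferior good.

-0.60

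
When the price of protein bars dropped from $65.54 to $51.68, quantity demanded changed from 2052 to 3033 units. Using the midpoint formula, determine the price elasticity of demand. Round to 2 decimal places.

-1.63

%ΔQ = (3033 − 2052)/[(2052 + 3033)/2] = 981/2542.5 ≈ 0.3858.
%ΔP = (51.68 − 65.54)/[(65.54 + 51.68)/2] = -13.86/58.61 ≈ -0.2365.
Arc elasticity E = %ΔQ/%ΔP ≈ 0.3858/-0.2365 ≈ -1.63.
|E| > 1: demand is elastic over this range.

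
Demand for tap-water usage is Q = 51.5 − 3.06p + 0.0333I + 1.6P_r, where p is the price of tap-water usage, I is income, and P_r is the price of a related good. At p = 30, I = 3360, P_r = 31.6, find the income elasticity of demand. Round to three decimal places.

First evaluate Q: 51.5 − 3.06(30) + 0.0333(3360) + 1.6(31.6) = 51.5 − 91.8 + 111.888 + 50.56 = 122.148.
∂Q/∂I = +0.0333, so E_I = 0.0333·(3360/122.148) ≈ 0.916.
E_I ∈ (0,1): normal good (necessity).

0.916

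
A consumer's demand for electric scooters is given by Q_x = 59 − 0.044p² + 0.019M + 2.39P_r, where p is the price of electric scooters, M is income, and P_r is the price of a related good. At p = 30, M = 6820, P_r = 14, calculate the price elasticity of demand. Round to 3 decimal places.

At the given point, Q_x = 59 − 0.044(30)² + 0.019(6820) + 2.39(14) = 59 − 39.6 + 129.58 + 33.46 = 182.44.
∂Q_x/∂p = −2·0.044·p = -2.64, so E_p = -2.64·(30/182.44) ≈ -0.434.
|E_p| < 1: demand is inelastic.

-0.434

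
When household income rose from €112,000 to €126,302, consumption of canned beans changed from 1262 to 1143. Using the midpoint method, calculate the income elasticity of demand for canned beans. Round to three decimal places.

%ΔQ = (1143 − 1262)/[(1262+1143)/2] = -119/1202.5 ≈ -0.0990.
%ΔI = (126,302 − 112,000)/[(112,000+126,302)/2] = 14302/119151 ≈ 0.1200.
E_I = %ΔQ/%ΔI ≈ -0.824.
E_I < 0: inferior good.

-0.824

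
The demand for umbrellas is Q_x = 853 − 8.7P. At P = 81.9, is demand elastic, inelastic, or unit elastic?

elastic

At P = 81.9, Q_x = 140.47.
dQ_x/dP = −8.7.
Point elasticity E = (dQ_x/dP)·(P/Q_x) = -8.7 × 81.9/140.47 ≈ -5.072.
|E| ≈ 5.072 > 1, so demand is elastic.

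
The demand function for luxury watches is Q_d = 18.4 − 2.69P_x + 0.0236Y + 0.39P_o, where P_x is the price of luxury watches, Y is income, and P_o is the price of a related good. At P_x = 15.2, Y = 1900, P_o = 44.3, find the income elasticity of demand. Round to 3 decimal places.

1.131

At the given point, Q_d = 18.4 − 2.69(15.2) + 0.0236(1900) + 0.39(44.3) = 18.4 − 40.888 + 44.84 + 17.277 = 39.629.
∂Q_d/∂Y = +0.0236, so E_I = 0.0236·(1900/39.629) ≈ 1.131.
E_I > 1: normal good (luxury).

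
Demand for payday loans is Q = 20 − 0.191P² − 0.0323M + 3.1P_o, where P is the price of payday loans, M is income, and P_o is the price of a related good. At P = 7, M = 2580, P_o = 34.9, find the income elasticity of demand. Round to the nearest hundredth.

-2.35

Substituting, Q = 20 − 0.191(7)² − 0.0323(2580) + 3.1(34.9) = 20 − 9.359 − 83.334 + 108.19 = 35.497.
∂Q/∂M = −0.0323, so E_I = -0.0323·(2580/35.497) ≈ -2.35.
E_I < 0: inferior good.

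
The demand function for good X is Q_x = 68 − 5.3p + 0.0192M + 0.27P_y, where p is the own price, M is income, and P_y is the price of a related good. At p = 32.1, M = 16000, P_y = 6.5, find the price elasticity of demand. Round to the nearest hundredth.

At the given point, Q_x = 68 − 5.3(32.1) + 0.0192(16000) + 0.27(6.5) = 68 − 170.13 + 307.2 + 1.755 = 206.825.
∂Q_x/∂p = −5.3, so E_p = (−5.3)·(32.1/206.825) ≈ -0.82.
|E_p| < 1: demand is inelastic.

-0.82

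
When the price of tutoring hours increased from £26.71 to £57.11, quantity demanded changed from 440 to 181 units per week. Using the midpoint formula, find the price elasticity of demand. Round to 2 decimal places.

%ΔQ = (181 − 440)/[(440 + 181)/2] = -259/310.5 ≈ -0.8341.
%Δp = (57.11 − 26.71)/[(26.71 + 57.11)/2] = 30.4/41.91 ≈ 0.7254.
Arc elasticity E = %ΔQ/%Δp ≈ -0.8341/0.7254 ≈ -1.15.
|E| > 1: demand is elastic over this range.

-1.15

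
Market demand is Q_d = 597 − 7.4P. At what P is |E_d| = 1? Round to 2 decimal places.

For linear demand Q_d = a − bP, E = −bP/(a − bP). |E| = 1 ⇒ bP = a − bP ⇒ P = a/(2b).
P = 597/(2·7.4) ≈ 40.34.

40.34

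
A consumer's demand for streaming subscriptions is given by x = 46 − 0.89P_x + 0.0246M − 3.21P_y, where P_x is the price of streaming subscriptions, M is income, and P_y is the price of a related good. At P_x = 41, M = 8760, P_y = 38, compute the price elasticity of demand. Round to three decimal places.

-0.354

x = 46 − 0.89(41) + 0.0246(8760) − 3.21(38) = 46 − 36.49 + 215.496 − 121.98 = 103.026.
∂x/∂P_x = −0.89, so E_p = (−0.89)·(41/103.026) ≈ -0.354.
|E_p| < 1: demand is inelastic.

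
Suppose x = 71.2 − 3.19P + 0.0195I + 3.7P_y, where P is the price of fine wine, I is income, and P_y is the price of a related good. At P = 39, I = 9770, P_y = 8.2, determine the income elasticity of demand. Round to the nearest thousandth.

1.136

Substituting, x = 71.2 − 3.19(39) + 0.0195(9770) + 3.7(8.2) = 71.2 − 124.41 + 190.515 + 30.34 = 167.645.
∂x/∂I = +0.0195, so E_I = 0.0195·(9770/167.645) ≈ 1.136.
E_I > 1: normal good (luxury).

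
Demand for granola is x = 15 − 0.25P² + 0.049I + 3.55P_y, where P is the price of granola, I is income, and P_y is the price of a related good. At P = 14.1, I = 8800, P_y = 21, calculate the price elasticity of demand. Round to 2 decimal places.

x = 15 − 0.25(14.1)² + 0.049(8800) + 3.55(21) = 15 − 49.7025 + 431.2 + 74.55 = 471.0475.
∂x/∂P = −2·0.25·P = -7.05, so E_p = -7.05·(14.1/471.0475) ≈ -0.21.
|E_p| < 1: demand is inelastic.

-0.21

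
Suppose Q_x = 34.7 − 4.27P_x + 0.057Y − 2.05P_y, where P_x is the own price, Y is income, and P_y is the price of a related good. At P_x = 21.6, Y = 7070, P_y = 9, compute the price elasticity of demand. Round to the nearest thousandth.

At the given point, Q_x = 34.7 − 4.27(21.6) + 0.057(7070) − 2.05(9) = 34.7 − 92.232 + 402.99 − 18.45 = 327.008.
∂Q_x/∂P_x = −4.27, so E_p = (−4.27)·(21.6/327.008) ≈ -0.282.
|E_p| < 1: demand is inelastic.

-0.282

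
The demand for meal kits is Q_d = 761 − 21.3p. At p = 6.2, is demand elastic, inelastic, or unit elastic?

inelastic

At p = 6.2, Q_d = 628.94.
dQ_d/dp = −21.3.
Point elasticity E = (dQ_d/dp)·(p/Q_d) = -21.3 × 6.2/628.94 ≈ -0.210.
|E| ≈ 0.210 < 1, so demand is inelastic.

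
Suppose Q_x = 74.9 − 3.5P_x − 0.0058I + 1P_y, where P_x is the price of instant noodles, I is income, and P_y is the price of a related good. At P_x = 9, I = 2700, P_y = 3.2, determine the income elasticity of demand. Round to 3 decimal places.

Evaluating quantity at (P_x, I, P_y) gives Q_x = 74.9 − 3.5(9) − 0.0058(2700) + 1(3.2) = 74.9 − 31.5 − 15.66 + 3.2 = 30.94.
∂Q_x/∂I = −0.0058, so E_I = -0.0058·(2700/30.94) ≈ -0.506.
E_I < 0: inferior good.

-0.506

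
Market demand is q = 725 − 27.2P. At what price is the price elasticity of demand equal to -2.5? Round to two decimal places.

19.04

Set −bP/(a − bP) = −2.5 ⇒ bP = 2.5(a − bP) ⇒ bP(1+2.5) = 2.5·a.
P = 2.5·725/(27.2·3.5) ≈ 19.04.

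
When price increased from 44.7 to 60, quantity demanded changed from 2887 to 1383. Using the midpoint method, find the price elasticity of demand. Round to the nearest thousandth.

-2.410

%ΔQ = (1383 − 2887)/[(2887 + 1383)/2] = -1504/2135 ≈ -0.7044.
%ΔP = (60 − 44.7)/[(44.7 + 60)/2] = 15.3/52.35 ≈ 0.2923.
Arc elasticity E = %ΔQ/%ΔP ≈ -0.7044/0.2923 ≈ -2.410.
|E| > 1: demand is elastic over this range.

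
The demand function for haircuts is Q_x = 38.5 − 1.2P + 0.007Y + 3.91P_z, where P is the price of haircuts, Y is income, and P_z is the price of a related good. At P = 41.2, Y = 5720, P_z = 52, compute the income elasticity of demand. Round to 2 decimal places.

0.17

At the given point, Q_x = 38.5 − 1.2(41.2) + 0.007(5720) + 3.91(52) = 38.5 − 49.44 + 40.04 + 203.32 = 232.42.
∂Q_x/∂Y = +0.007, so E_I = 0.007·(5720/232.42) ≈ 0.17.
E_I ∈ (0,1): normal good (necessity).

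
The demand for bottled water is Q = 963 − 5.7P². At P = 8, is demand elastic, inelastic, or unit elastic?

elastic

At P = 8, Q = 598.2.
dQ/dP = −2·5.7·P = −91.2.
Point elasticity E = (dQ/dP)·(P/Q) = -91.2 × 8/598.2 ≈ -1.220.
|E| ≈ 1.220 > 1, so demand is elastic.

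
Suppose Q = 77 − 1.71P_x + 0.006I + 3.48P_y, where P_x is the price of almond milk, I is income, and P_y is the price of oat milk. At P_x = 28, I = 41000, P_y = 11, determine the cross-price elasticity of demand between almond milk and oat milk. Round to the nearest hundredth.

0.12

At the given point, Q = 77 − 1.71(28) + 0.006(41000) + 3.48(11) = 77 − 47.88 + 246 + 38.28 = 313.4.
∂Q/∂P_y = +3.48, so E_xy = 3.48·(11/313.4) ≈ 0.12.
E_xy > 0: the goods are substitutes.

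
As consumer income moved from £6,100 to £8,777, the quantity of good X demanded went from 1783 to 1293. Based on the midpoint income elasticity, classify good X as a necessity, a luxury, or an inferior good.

%ΔQ = (1293 − 1783)/[(1783+1293)/2] = -490/1538 ≈ -0.3186.
%ΔM = (8,777 − 6,100)/[(6,100+8,777)/2] = 2677/7438.5 ≈ 0.3599.
E_I = %ΔQ/%ΔM ≈ -0.885.
E_I < 0: inferior good.

inferior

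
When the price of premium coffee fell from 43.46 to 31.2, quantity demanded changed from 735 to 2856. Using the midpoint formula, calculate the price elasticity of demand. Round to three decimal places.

-3.597

%ΔQ = (2856 − 735)/[(735 + 2856)/2] = 2121/1795.5 ≈ 1.1813.
%Δp = (31.2 − 43.46)/[(43.46 + 31.2)/2] = -12.26/37.33 ≈ -0.3284.
Arc elasticity E = %ΔQ/%Δp ≈ 1.1813/-0.3284 ≈ -3.597.
|E| > 1: demand is elastic over this range.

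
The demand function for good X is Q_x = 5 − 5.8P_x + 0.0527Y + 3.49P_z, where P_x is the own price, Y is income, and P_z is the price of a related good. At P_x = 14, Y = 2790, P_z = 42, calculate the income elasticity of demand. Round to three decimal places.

First evaluate Q_x: 5 − 5.8(14) + 0.0527(2790) + 3.49(42) = 5 − 81.2 + 147.033 + 146.58 = 217.413.
∂Q_x/∂Y = +0.0527, so E_I = 0.0527·(2790/217.413) ≈ 0.676.
E_I ∈ (0,1): normal good (necessity).

0.676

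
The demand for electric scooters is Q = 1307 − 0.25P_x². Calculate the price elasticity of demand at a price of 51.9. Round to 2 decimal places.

-2.13

At P_x = 51.9, Q = 633.5975.
dQ/dP_x = −2·0.25·P_x = −25.95.
Point elasticity E = (dQ/dP_x)·(P_x/Q) = -25.95 × 51.9/633.5975 ≈ -2.13.
|E| > 1, so demand is elastic at this price.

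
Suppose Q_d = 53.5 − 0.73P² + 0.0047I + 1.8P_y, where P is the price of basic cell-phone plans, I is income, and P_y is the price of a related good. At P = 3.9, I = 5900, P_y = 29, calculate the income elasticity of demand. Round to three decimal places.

Q_d = 53.5 − 0.73(3.9)² + 0.0047(5900) + 1.8(29) = 53.5 − 11.1033 + 27.73 + 52.2 = 122.3267.
∂Q_d/∂I = +0.0047, so E_I = 0.0047·(5900/122.3267) ≈ 0.227.
E_I ∈ (0,1): normal good (necessity).

0.227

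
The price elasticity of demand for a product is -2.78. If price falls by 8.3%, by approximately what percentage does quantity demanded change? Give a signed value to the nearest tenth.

%ΔQ ≈ E × %ΔP = (-2.78) × (-8.3%) ≈ 23.1%.

23.1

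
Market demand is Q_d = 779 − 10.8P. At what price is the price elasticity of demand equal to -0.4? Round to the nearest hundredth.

Set −bP/(a − bP) = −0.4 ⇒ bP = 0.4(a − bP) ⇒ bP(1+0.4) = 0.4·a.
P = 0.4·779/(10.8·1.4) ≈ 20.61.

20.61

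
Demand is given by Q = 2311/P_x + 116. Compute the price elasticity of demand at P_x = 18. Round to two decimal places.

-0.53

At P_x = 18, Q = 244.3889.
dQ/dP_x = −2311/P_x² = −7.1327.
Point elasticity E = (dQ/dP_x)·(P_x/Q) = -7.1327 × 18/244.3889 ≈ -0.53.
|E| < 1, so demand is inelastic at this price.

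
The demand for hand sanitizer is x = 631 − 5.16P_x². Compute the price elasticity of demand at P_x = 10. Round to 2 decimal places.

-8.97

At P_x = 10, x = 115.
dx/dP_x = −2·5.16·P_x = −103.2.
Point elasticity E = (dx/dP_x)·(P_x/x) = -103.2 × 10/115 ≈ -8.97.
|E| > 1, so demand is elastic at this price.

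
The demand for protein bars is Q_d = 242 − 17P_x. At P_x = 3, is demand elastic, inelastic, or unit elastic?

inelastic

At P_x = 3, Q_d = 191.
dQ_d/dP_x = −17.
Point elasticity E = (dQ_d/dP_x)·(P_x/Q_d) = -17 × 3/191 ≈ -0.267.
|E| ≈ 0.267 < 1, so demand is inelastic.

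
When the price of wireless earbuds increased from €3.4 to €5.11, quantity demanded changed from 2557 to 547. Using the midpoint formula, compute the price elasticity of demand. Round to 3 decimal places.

-3.223

%Δq = (547 − 2557)/[(2557 + 547)/2] = -2010/1552 ≈ -1.2951.
%Δp = (5.11 − 3.4)/[(3.4 + 5.11)/2] = 1.71/4.255 ≈ 0.4019.
Arc elasticity E = %Δq/%Δp ≈ -1.2951/0.4019 ≈ -3.223.
|E| > 1: demand is elastic over this range.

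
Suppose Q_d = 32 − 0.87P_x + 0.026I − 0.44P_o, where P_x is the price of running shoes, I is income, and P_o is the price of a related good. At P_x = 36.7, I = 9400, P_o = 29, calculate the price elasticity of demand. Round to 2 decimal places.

Substituting, Q_d = 32 − 0.87(36.7) + 0.026(9400) − 0.44(29) = 32 − 31.929 + 244.4 − 12.76 = 231.711.
∂Q_d/∂P_x = −0.87, so E_p = (−0.87)·(36.7/231.711) ≈ -0.14.
|E_p| < 1: demand is inelastic.

-0.14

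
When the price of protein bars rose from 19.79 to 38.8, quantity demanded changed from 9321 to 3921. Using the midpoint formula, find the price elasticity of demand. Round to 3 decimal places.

-1.257

%Δq = (3921 − 9321)/[(9321 + 3921)/2] = -5400/6621 ≈ -0.8156.
%ΔP = (38.8 − 19.79)/[(19.79 + 38.8)/2] = 19.01/29.295 ≈ 0.6489.
Arc elasticity E = %Δq/%ΔP ≈ -0.8156/0.6489 ≈ -1.257.
|E| > 1: demand is elastic over this range.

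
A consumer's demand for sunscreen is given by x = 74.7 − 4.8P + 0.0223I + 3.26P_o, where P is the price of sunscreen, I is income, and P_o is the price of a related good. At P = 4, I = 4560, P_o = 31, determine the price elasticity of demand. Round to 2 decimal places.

-0.07

First evaluate x: 74.7 − 4.8(4) + 0.0223(4560) + 3.26(31) = 74.7 − 19.2 + 101.688 + 101.06 = 258.248.
∂x/∂P = −4.8, so E_p = (−4.8)·(4/258.248) ≈ -0.07.
|E_p| < 1: demand is inelastic.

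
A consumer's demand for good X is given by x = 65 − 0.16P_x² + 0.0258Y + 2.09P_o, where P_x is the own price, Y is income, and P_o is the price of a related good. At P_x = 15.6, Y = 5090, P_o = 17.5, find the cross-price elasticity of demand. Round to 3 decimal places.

Substituting, x = 65 − 0.16(15.6)² + 0.0258(5090) + 2.09(17.5) = 65 − 38.9376 + 131.322 + 36.575 = 193.9594.
∂x/∂P_o = +2.09, so E_xy = 2.09·(17.5/193.9594) ≈ 0.189.
E_xy > 0: the goods are substitutes.

0.189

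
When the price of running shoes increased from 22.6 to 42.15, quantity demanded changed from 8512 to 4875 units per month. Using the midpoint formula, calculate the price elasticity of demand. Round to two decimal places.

%ΔQ = (4875 − 8512)/[(8512 + 4875)/2] = -3637/6693.5 ≈ -0.5434.
%ΔP = (42.15 − 22.6)/[(22.6 + 42.15)/2] = 19.55/32.375 ≈ 0.6039.
Arc elasticity E = %ΔQ/%ΔP ≈ -0.5434/0.6039 ≈ -0.90.
|E| < 1: demand is inelastic over this range.

-0.90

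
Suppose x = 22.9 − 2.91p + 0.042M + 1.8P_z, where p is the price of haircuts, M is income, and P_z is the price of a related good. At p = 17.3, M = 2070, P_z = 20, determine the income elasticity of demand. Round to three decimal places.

Substituting, x = 22.9 − 2.91(17.3) + 0.042(2070) + 1.8(20) = 22.9 − 50.343 + 86.94 + 36 = 95.497.
∂x/∂M = +0.042, so E_I = 0.042·(2070/95.497) ≈ 0.910.
E_I ∈ (0,1): normal good (necessity).

0.910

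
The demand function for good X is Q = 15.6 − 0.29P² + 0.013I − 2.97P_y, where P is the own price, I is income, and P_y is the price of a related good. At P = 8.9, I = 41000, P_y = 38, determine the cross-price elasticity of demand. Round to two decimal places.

-0.27

Evaluating quantity at (P, I, P_y) gives Q = 15.6 − 0.29(8.9)² + 0.013(41000) − 2.97(38) = 15.6 − 22.9709 + 533 − 112.86 = 412.7691.
∂Q/∂P_y = −2.97, so E_xy = -2.97·(38/412.7691) ≈ -0.27.
E_xy < 0: the goods are complements.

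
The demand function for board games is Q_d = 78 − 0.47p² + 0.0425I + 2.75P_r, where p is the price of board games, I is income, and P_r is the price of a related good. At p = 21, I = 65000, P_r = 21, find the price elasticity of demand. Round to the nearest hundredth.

-0.15

Q_d = 78 − 0.47(21)² + 0.0425(65000) + 2.75(21) = 78 − 207.27 + 2762.5 + 57.75 = 2690.98.
∂Q_d/∂p = −2·0.47·p = -19.74, so E_p = -19.74·(21/2690.98) ≈ -0.15.
|E_p| < 1: demand is inelastic.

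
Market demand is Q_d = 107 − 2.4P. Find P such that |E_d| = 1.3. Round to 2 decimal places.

25.20

Set −bP/(a − bP) = −1.3 ⇒ bP = 1.3(a − bP) ⇒ bP(1+1.3) = 1.3·a.
P = 1.3·107/(2.4·2.3) ≈ 25.20.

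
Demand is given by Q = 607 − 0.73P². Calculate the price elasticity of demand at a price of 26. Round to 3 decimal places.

-8.694

At P = 26, Q = 113.52.
dQ/dP = −2·0.73·P = −37.96.
Point elasticity E = (dQ/dP)·(P/Q) = -37.96 × 26/113.52 ≈ -8.694.
|E| > 1, so demand is elastic at this price.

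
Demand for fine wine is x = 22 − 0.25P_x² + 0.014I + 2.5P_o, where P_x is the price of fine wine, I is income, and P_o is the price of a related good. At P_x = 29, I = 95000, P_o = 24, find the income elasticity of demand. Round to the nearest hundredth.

First evaluate x: 22 − 0.25(29)² + 0.014(95000) + 2.5(24) = 22 − 210.25 + 1330 + 60 = 1201.75.
∂x/∂I = +0.014, so E_I = 0.014·(95000/1201.75) ≈ 1.11.
E_I > 1: normal good (luxury).

1.11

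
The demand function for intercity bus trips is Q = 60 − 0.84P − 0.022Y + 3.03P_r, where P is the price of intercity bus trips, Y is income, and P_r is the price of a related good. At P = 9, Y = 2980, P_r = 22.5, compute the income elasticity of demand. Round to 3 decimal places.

First evaluate Q: 60 − 0.84(9) − 0.022(2980) + 3.03(22.5) = 60 − 7.56 − 65.56 + 68.175 = 55.055.
∂Q/∂Y = −0.022, so E_I = -0.022·(2980/55.055) ≈ -1.191.
E_I < 0: inferior good.

-1.191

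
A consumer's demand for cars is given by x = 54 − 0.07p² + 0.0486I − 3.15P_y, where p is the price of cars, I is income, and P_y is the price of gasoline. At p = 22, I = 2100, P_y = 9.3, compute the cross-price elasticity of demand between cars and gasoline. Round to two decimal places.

Evaluating quantity at (p, I, P_y) gives x = 54 − 0.07(22)² + 0.0486(2100) − 3.15(9.3) = 54 − 33.88 + 102.06 − 29.295 = 92.885.
∂x/∂P_y = −3.15, so E_xy = -3.15·(9.3/92.885) ≈ -0.32.
E_xy < 0: the goods are complements.

-0.32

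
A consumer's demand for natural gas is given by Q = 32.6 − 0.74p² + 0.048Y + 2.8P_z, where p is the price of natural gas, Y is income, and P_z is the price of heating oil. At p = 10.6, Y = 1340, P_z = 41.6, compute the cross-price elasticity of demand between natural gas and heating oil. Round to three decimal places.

0.894

At the given point, Q = 32.6 − 0.74(10.6)² + 0.048(1340) + 2.8(41.6) = 32.6 − 83.1464 + 64.32 + 116.48 = 130.2536.
∂Q/∂P_z = +2.8, so E_xy = 2.8·(41.6/130.2536) ≈ 0.894.
E_xy > 0: the goods are substitutes.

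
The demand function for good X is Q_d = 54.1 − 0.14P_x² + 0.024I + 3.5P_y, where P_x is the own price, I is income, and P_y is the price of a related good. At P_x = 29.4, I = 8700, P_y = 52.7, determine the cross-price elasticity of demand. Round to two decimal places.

0.57

Q_d = 54.1 − 0.14(29.4)² + 0.024(8700) + 3.5(52.7) = 54.1 − 121.0104 + 208.8 + 184.45 = 326.3396.
∂Q_d/∂P_y = +3.5, so E_xy = 3.5·(52.7/326.3396) ≈ 0.57.
E_xy > 0: the goods are substitutes.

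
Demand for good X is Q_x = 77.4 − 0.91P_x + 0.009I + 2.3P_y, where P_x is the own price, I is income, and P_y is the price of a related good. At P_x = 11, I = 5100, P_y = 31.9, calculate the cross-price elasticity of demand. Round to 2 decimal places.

0.39

Q_x = 77.4 − 0.91(11) + 0.009(5100) + 2.3(31.9) = 77.4 − 10.01 + 45.9 + 73.37 = 186.66.
∂Q_x/∂P_y = +2.3, so E_xy = 2.3·(31.9/186.66) ≈ 0.39.
E_xy > 0: the goods are substitutes.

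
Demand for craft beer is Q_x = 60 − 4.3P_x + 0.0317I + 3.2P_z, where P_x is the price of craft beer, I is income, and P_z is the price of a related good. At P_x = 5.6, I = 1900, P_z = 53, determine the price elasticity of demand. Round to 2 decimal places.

At the given point, Q_x = 60 − 4.3(5.6) + 0.0317(1900) + 3.2(53) = 60 − 24.08 + 60.23 + 169.6 = 265.75.
∂Q_x/∂P_x = −4.3, so E_p = (−4.3)·(5.6/265.75) ≈ -0.09.
|E_p| < 1: demand is inelastic.

-0.09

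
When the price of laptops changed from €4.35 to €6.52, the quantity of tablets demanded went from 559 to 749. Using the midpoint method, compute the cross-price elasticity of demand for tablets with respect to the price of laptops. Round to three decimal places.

%ΔQ_x = (749 − 559)/[(559+749)/2] = 190/654 ≈ 0.2905.
%ΔP_y = (6.52 − 4.35)/[(4.35+6.52)/2] ≈ 0.3993.
E_xy = 0.2905/0.3993 ≈ 0.728.
E_xy > 0, so tablets and laptops are substitutes.

0.728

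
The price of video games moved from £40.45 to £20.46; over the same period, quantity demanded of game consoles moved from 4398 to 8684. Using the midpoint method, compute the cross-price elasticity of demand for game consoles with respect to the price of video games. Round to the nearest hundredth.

-1.00

%ΔQ_x = (8684 − 4398)/[(4398+8684)/2] = 4286/6541 ≈ 0.6553.
%ΔP_y = (20.46 − 40.45)/[(40.45+20.46)/2] ≈ -0.6564.
E_xy = 0.6553/-0.6564 ≈ -1.00.
E_xy < 0, so game consoles and video games are complements.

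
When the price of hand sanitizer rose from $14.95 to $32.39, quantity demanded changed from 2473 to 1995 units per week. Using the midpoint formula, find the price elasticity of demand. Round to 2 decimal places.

%ΔQ = (1995 − 2473)/[(2473 + 1995)/2] = -478/2234 ≈ -0.2140.
%Δp = (32.39 − 14.95)/[(14.95 + 32.39)/2] = 17.44/23.67 ≈ 0.7368.
Arc elasticity E = %ΔQ/%Δp ≈ -0.2140/0.7368 ≈ -0.29.
|E| < 1: demand is inelastic over this range.

-0.29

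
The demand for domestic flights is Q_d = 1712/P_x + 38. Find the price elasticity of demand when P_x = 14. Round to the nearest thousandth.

At P_x = 14, Q_d = 160.2857.
dQ_d/dP_x = −1712/P_x² = −8.7347.
Point elasticity E = (dQ_d/dP_x)·(P_x/Q_d) = -8.7347 × 14/160.2857 ≈ -0.763.
|E| < 1, so demand is inelastic at this price.

-0.763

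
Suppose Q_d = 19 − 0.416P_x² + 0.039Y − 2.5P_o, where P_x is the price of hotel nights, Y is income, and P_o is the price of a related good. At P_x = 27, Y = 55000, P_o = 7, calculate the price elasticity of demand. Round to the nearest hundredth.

-0.33

Evaluating quantity at (P_x, Y, P_o) gives Q_d = 19 − 0.416(27)² + 0.039(55000) − 2.5(7) = 19 − 303.264 + 2145 − 17.5 = 1843.236.
∂Q_d/∂P_x = −2·0.416·P_x = -22.464, so E_p = -22.464·(27/1843.236) ≈ -0.33.
|E_p| < 1: demand is inelastic.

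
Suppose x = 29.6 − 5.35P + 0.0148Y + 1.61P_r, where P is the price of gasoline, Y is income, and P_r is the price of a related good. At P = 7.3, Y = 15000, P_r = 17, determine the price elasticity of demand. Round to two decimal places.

-0.16

Substituting, x = 29.6 − 5.35(7.3) + 0.0148(15000) + 1.61(17) = 29.6 − 39.055 + 222 + 27.37 = 239.915.
∂x/∂P = −5.35, so E_p = (−5.35)·(7.3/239.915) ≈ -0.16.
|E_p| < 1: demand is inelastic.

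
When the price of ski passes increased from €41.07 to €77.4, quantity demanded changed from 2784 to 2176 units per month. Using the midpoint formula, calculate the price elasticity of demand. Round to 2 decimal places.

-0.40

%Δq = (2176 − 2784)/[(2784 + 2176)/2] = -608/2480 ≈ -0.2452.
%Δp = (77.4 − 41.07)/[(41.07 + 77.4)/2] = 36.33/59.235 ≈ 0.6133.
Arc elasticity E = %Δq/%Δp ≈ -0.2452/0.6133 ≈ -0.40.
|E| < 1: demand is inelastic over this range.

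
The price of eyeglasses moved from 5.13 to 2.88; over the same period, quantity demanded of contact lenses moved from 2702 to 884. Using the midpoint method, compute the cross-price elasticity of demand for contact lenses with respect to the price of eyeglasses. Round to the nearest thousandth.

%ΔQ_x = (884 − 2702)/[(2702+884)/2] = -1818/1793 ≈ -1.0139.
%ΔP_y = (2.88 − 5.13)/[(5.13+2.88)/2] ≈ -0.5618.
E_xy = -1.0139/-0.5618 ≈ 1.805.
E_xy > 0, so contact lenses and eyeglasses are substitutes.

1.805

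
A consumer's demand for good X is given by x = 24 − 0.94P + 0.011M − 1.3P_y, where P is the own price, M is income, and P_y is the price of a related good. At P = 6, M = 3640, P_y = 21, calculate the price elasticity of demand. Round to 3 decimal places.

At the given point, x = 24 − 0.94(6) + 0.011(3640) − 1.3(21) = 24 − 5.64 + 40.04 − 27.3 = 31.1.
∂x/∂P = −0.94, so E_p = (−0.94)·(6/31.1) ≈ -0.181.
|E_p| < 1: demand is inelastic.

-0.181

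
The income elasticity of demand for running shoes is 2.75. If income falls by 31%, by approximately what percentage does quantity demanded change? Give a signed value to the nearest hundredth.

-85.25

%ΔQ ≈ E × %ΔI = (2.75) × (-31%) = -85.25%.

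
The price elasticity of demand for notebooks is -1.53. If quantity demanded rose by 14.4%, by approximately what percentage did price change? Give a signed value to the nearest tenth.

%ΔQ ≈ E × %ΔP ⇒ %ΔP = %ΔQ / E = (14.4%)/(-1.53) ≈ -9.4%.

-9.4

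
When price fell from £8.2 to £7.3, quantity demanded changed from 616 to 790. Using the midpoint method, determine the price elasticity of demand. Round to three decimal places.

-2.131

%ΔQ = (790 − 616)/[(616 + 790)/2] = 174/703 ≈ 0.2475.
%ΔP = (7.3 − 8.2)/[(8.2 + 7.3)/2] = -0.9/7.75 ≈ -0.1161.
Arc elasticity E = %ΔQ/%ΔP ≈ 0.2475/-0.1161 ≈ -2.131.
|E| > 1: demand is elastic over this range.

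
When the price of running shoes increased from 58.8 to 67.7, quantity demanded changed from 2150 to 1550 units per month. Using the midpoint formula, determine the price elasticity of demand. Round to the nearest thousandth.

%Δq = (1550 − 2150)/[(2150 + 1550)/2] = -600/1850 ≈ -0.3243.
%ΔP = (67.7 − 58.8)/[(58.8 + 67.7)/2] = 8.9/63.25 ≈ 0.1407.
Arc elasticity E = %Δq/%ΔP ≈ -0.3243/0.1407 ≈ -2.305.
|E| > 1: demand is elastic over this range.

-2.305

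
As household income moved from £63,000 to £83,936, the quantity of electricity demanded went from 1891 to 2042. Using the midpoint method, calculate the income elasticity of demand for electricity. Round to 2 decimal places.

%ΔQ = (2042 − 1891)/[(1891+2042)/2] = 151/1966.5 ≈ 0.0768.
%ΔM = (83,936 − 63,000)/[(63,000+83,936)/2] = 20936/73468 ≈ 0.2850.
E_I = %ΔQ/%ΔM ≈ 0.27.
E_I ∈ (0,1): normal good (necessity).

0.27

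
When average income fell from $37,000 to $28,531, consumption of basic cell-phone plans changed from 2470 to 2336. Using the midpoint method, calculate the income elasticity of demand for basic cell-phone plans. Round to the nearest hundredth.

%ΔQ = (2336 − 2470)/[(2470+2336)/2] = -134/2403 ≈ -0.0558.
%ΔM = (28,531 − 37,000)/[(37,000+28,531)/2] = -8469/32765.5 ≈ -0.2585.
E_I = %ΔQ/%ΔM ≈ 0.22.
E_I ∈ (0,1): normal good (necessity).

0.22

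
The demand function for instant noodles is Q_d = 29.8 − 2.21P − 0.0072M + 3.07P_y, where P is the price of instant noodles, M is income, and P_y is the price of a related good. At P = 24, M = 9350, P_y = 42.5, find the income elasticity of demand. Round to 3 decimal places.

At the given point, Q_d = 29.8 − 2.21(24) − 0.0072(9350) + 3.07(42.5) = 29.8 − 53.04 − 67.32 + 130.475 = 39.915.
∂Q_d/∂M = −0.0072, so E_I = -0.0072·(9350/39.915) ≈ -1.687.
E_I < 0: inferior good.

-1.687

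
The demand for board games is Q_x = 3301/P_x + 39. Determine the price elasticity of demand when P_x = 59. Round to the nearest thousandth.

At P_x = 59, Q_x = 94.9492.
dQ_x/dP_x = −3301/P_x² = −0.9483.
Point elasticity E = (dQ_x/dP_x)·(P_x/Q_x) = -0.9483 × 59/94.9492 ≈ -0.589.
|E| < 1, so demand is inelastic at this price.

-0.589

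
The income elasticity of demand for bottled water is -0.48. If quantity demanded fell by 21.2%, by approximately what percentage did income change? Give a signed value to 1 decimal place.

44.2

%ΔQ ≈ E × %ΔI ⇒ %ΔI = %ΔQ / E = (-21.2%)/(-0.48) ≈ 44.2%.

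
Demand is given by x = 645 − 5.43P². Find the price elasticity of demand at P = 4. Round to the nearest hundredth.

-0.31

At P = 4, x = 558.12.
dx/dP = −2·5.43·P = −43.44.
Point elasticity E = (dx/dP)·(P/x) = -43.44 × 4/558.12 ≈ -0.31.
|E| < 1, so demand is inelastic at this price.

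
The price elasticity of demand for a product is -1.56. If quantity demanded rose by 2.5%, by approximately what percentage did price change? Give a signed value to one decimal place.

%ΔQ ≈ E × %ΔP ⇒ %ΔP = %ΔQ / E = (2.5%)/(-1.56) ≈ -1.6%.

-1.6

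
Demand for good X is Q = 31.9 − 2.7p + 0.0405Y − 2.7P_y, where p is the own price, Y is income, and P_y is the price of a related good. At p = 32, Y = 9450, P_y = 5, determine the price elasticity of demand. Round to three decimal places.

-0.275

Substituting, Q = 31.9 − 2.7(32) + 0.0405(9450) − 2.7(5) = 31.9 − 86.4 + 382.725 − 13.5 = 314.725.
∂Q/∂p = −2.7, so E_p = (−2.7)·(32/314.725) ≈ -0.275.
|E_p| < 1: demand is inelastic.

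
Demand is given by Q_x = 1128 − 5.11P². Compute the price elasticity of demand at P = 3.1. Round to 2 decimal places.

At P = 3.1, Q_x = 1078.8929.
dQ_x/dP = −2·5.11·P = −31.682.
Point elasticity E = (dQ_x/dP)·(P/Q_x) = -31.682 × 3.1/1078.8929 ≈ -0.09.
|E| < 1, so demand is inelastic at this price.

-0.09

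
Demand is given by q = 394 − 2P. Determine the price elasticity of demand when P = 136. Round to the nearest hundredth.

At P = 136, q = 122.
dq/dP = −2.
Point elasticity E = (dq/dP)·(P/q) = -2 × 136/122 ≈ -2.23.
|E| > 1, so demand is elastic at this price.

-2.23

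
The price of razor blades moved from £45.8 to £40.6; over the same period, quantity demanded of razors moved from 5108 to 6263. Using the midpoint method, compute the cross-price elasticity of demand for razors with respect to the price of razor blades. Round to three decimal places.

-1.688

%ΔQ_x = (6263 − 5108)/[(5108+6263)/2] = 1155/5685.5 ≈ 0.2031.
%ΔP_y = (40.6 − 45.8)/[(45.8+40.6)/2] ≈ -0.1204.
E_xy = 0.2031/-0.1204 ≈ -1.688.
E_xy < 0, so razors and razor blades are complements.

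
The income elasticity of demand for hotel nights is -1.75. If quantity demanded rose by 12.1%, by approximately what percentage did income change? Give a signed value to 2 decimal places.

%ΔQ ≈ E × %ΔI ⇒ %ΔI = %ΔQ / E = (12.1%)/(-1.75) ≈ -6.91%.

-6.91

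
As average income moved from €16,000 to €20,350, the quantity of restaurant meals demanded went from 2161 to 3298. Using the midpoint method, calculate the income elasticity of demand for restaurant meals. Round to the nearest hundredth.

1.74

%ΔQ = (3298 − 2161)/[(2161+3298)/2] = 1137/2729.5 ≈ 0.4166.
%ΔM = (20,350 − 16,000)/[(16,000+20,350)/2] = 4350/18175 ≈ 0.2393.
E_I = %ΔQ/%ΔM ≈ 1.74.
E_I > 1: normal good (luxury).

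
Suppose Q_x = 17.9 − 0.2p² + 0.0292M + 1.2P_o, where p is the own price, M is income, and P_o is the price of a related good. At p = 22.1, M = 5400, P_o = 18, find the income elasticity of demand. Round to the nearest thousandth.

Evaluating quantity at (p, M, P_o) gives Q_x = 17.9 − 0.2(22.1)² + 0.0292(5400) + 1.2(18) = 17.9 − 97.682 + 157.68 + 21.6 = 99.498.
∂Q_x/∂M = +0.0292, so E_I = 0.0292·(5400/99.498) ≈ 1.585.
E_I > 1: normal good (luxury).

1.585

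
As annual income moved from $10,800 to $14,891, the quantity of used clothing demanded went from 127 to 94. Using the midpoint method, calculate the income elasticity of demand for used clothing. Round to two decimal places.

-0.94

%ΔQ = (94 − 127)/[(127+94)/2] = -33/110.5 ≈ -0.2986.
%ΔI = (14,891 − 10,800)/[(10,800+14,891)/2] = 4091/12845.5 ≈ 0.3185.
E_I = %ΔQ/%ΔI ≈ -0.94.
E_I < 0: inferior good.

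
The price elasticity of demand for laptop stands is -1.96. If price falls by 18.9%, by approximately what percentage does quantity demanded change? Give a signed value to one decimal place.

37.0

%ΔQ ≈ E × %ΔP = (-1.96) × (-18.9%) ≈ 37.0%.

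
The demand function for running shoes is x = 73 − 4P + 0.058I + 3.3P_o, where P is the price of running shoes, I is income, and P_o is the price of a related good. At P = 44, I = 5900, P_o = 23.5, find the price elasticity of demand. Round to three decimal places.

At the given point, x = 73 − 4(44) + 0.058(5900) + 3.3(23.5) = 73 − 176 + 342.2 + 77.55 = 316.75.
∂x/∂P = −4, so E_p = (−4)·(44/316.75) ≈ -0.556.
|E_p| < 1: demand is inelastic.

-0.556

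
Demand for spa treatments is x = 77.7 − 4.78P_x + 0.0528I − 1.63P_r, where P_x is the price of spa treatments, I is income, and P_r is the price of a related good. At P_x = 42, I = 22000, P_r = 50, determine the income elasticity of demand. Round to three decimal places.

1.214

At the given point, x = 77.7 − 4.78(42) + 0.0528(22000) − 1.63(50) = 77.7 − 200.76 + 1161.6 − 81.5 = 957.04.
∂x/∂I = +0.0528, so E_I = 0.0528·(22000/957.04) ≈ 1.214.
E_I > 1: normal good (luxury).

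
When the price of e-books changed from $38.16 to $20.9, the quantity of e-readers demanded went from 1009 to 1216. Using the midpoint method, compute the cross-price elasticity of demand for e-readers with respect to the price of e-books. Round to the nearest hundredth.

-0.32

%ΔQ_x = (1216 − 1009)/[(1009+1216)/2] = 207/1112.5 ≈ 0.1861.
%ΔP_y = (20.9 − 38.16)/[(38.16+20.9)/2] ≈ -0.5845.
E_xy = 0.1861/-0.5845 ≈ -0.32.
E_xy < 0, so e-readers and e-books are complements.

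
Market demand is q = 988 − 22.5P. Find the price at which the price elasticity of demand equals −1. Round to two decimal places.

21.96

For linear demand q = a − bP, E = −bP/(a − bP). |E| = 1 ⇒ bP = a − bP ⇒ P = a/(2b).
P = 988/(2·22.5) ≈ 21.96.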